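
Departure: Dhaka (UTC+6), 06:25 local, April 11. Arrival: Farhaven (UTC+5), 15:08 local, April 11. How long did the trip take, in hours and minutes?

Departure in UTC: 06:25 − 6:00 = 00:25 on Apr 11.
Arrival in UTC: 15:08 − 5:00 = 10:08 on Apr 11.
Elapsed = 10:08 − 00:25 = 9 hours 43 minutes.

9 hours 43 minutes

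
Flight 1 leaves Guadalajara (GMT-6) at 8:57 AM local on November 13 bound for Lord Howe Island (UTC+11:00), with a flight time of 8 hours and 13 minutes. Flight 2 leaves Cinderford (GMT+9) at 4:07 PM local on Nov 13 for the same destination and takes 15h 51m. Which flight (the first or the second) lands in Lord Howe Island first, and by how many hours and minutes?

Flight 1 in UTC: 8:57 AM + 6:00 = 2:57 PM on Nov 13.
+8 hours and 13 minutes → arrive 11:10 PM UTC on Nov 13.
Flight 2 in UTC: 4:07 PM − 9:00 = 7:07 AM on Nov 13.
+15 hours and 51 minutes → arrive 10:58 PM UTC on Nov 13.
Flight 2 lands earlier by 12 minutes.

the second, by 12 minutes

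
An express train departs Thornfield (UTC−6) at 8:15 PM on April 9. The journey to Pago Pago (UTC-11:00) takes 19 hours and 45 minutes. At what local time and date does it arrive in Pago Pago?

Pago Pago is 5:00 behind Thornfield.
After 19 hours and 45 minutes it is 4:00 PM (Apr 10) in Thornfield.
Shift by the zone difference: 4:00 PM − 5:00 = 11:00 AM on Apr 10 in Pago Pago.

11:00 AM on Apr 10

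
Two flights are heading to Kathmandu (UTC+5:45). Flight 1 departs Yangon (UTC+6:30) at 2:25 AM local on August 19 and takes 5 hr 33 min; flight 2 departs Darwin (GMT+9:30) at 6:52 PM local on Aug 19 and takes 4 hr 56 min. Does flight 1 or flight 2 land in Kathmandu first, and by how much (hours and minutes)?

Flight 1 in UTC: 2:25 AM − 6:30 = 7:55 PM on Aug 18.
+5 hours 33 minutes → arrive 1:28 AM UTC on Aug 19.
Flight 2 in UTC: 6:52 PM − 9:30 = 9:22 AM on Aug 19.
+4 hours 56 minutes → arrive 2:18 PM UTC on Aug 19.
Flight 1 lands earlier by 12 hours 50 minutes.

the first, by 12 hours 50 minutes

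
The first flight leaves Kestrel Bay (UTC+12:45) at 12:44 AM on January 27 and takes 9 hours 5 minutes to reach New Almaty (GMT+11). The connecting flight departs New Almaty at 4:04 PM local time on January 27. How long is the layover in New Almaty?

8 hours

Convert departure to UTC: 12:44 AM − 12:45 = 11:59 AM UTC on Jan 26.
Add 9 hours 5 minutes flight time → 9:04 PM UTC.
New Almaty is UTC+11:00, so local arrival = 9:04 PM + 11:00 = 8:04 AM on Jan 27.
Layover = 4:04 PM − 8:04 AM = 8 hours.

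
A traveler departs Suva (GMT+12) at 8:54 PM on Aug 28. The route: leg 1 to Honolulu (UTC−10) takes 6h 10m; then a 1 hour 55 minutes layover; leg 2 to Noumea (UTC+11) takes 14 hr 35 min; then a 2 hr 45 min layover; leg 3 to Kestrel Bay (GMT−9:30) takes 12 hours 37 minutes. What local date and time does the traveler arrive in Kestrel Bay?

Convert departure to UTC: 8:54 PM − 12:00 = 8:54 AM UTC on Aug 28.
Add 6 hours 10 minutes leg 1 → 3:04 PM UTC.
Add 1 hour 55 minutes layover in Honolulu → 4:59 PM UTC.
Add 14 hours and 35 minutes leg 2 → 7:34 AM UTC (Aug 29).
Add 2 hours 45 minutes layover in Noumea → 10:19 AM UTC.
Add 12 hours and 37 minutes leg 3 → 10:56 PM UTC.
Kestrel Bay is UTC−9:30, so local arrival = 10:56 PM − 9:30 = 1:26 PM on Aug 29.

1:26 PM on Aug 29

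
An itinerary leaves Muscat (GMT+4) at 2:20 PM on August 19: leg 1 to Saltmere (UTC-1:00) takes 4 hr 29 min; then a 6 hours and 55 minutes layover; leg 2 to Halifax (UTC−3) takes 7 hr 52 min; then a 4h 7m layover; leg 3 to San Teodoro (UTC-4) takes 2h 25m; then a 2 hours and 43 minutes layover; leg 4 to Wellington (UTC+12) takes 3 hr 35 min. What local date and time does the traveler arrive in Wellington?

6:26 AM on August 21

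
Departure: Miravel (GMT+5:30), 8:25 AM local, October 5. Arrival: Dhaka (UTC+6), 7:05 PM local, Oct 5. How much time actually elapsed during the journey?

Departure in UTC: 8:25 AM − 5:30 = 2:55 AM on Oct 5.
Arrival in UTC: 7:05 PM − 6:00 = 1:05 PM on Oct 5.
Elapsed = 1:05 PM − 2:55 AM = 10 hours 10 minutes.

10 hours 10 minutes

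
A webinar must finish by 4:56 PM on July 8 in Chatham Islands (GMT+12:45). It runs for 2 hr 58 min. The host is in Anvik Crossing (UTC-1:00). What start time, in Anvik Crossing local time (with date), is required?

12:13 AM on July 8

Target end time in UTC: 4:56 PM − 12:45 = 4:11 AM on Jul 8.
Subtract 2 hours 58 minutes → start 1:13 AM UTC on Jul 8.
Anvik Crossing is UTC−1:00: 1:13 AM − 1:00 = 12:13 AM on Jul 8.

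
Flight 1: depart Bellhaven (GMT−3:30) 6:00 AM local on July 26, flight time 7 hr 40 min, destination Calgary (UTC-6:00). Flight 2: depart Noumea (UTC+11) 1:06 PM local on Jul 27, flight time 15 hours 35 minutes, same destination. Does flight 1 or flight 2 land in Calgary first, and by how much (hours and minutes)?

Flight 1 in UTC: 6:00 AM + 3:30 = 9:30 AM on Jul 26.
+7 hours and 40 minutes → arrive 5:10 PM UTC on Jul 26.
Flight 2 in UTC: 1:06 PM − 11:00 = 2:06 AM on Jul 27.
+15 hours and 35 minutes → arrive 5:41 PM UTC on Jul 27.
Flight 1 lands earlier by 24 hours 31 minutes.

the first, by 24 hours 31 minutes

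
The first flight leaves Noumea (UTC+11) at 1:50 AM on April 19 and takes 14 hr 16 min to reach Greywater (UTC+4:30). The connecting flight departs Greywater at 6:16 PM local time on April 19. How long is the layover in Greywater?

Convert departure to UTC: 1:50 AM − 11:00 = 2:50 PM UTC on Apr 18.
Add 14 hours 16 minutes flight time → 5:06 AM UTC (Apr 19).
Greywater is UTC+4:30, so local arrival = 5:06 AM + 4:30 = 9:36 AM on Apr 19.
Layover = 6:16 PM − 9:36 AM = 8 hours 40 minutes.

8 hours 40 minutes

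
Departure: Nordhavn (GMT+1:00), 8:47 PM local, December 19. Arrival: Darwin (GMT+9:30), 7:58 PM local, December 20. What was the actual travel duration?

14 hours 41 minutes

Darwin is 8:30 ahead of Nordhavn.
Clock-face elapsed time (ignoring zones) is 23 hours 11 minutes.
Actual elapsed = 23 hours 11 minutes − 8:30 = 14 hours 41 minutes.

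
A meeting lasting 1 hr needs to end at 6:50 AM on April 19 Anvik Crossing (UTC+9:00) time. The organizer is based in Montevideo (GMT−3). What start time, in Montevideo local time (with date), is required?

5:50 PM on April 18

Target end time in UTC: 6:50 AM − 9:00 = 9:50 PM on Apr 18.
Subtract 1 hour → start 8:50 PM UTC on Apr 18.
Montevideo is UTC−3:00: 8:50 PM − 3:00 = 5:50 PM on Apr 18.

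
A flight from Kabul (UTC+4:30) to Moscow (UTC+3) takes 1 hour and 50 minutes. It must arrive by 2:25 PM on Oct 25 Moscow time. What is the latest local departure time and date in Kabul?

Target arrival in UTC: 2:25 PM − 3:00 = 11:25 AM on Oct 25.
Subtract 1 hour and 50 minutes → departure 9:35 AM UTC on Oct 25.
Kabul is UTC+4:30: 9:35 AM + 4:30 = 2:05 PM on Oct 25.

2:05 PM on Oct 25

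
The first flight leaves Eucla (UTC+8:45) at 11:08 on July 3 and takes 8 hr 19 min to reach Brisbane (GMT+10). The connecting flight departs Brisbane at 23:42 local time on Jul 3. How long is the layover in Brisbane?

3 hours

Convert departure to UTC: 11:08 − 8:45 = 02:23 UTC on Jul 3.
Add 8 hours and 19 minutes flight time → 10:42 UTC.
Brisbane is UTC+10:00, so local arrival = 10:42 + 10:00 = 20:42 on Jul 3.
Layover = 23:42 − 20:42 = 3 hours.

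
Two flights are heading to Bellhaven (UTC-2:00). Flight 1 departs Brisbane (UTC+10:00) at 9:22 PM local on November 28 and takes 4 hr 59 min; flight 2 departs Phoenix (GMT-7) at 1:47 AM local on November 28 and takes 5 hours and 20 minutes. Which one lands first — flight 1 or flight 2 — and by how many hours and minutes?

the second, by 2 hours 14 minutes

Flight 1 in UTC: 9:22 PM − 10:00 = 11:22 AM on Nov 28.
+4 hours 59 minutes → arrive 4:21 PM UTC on Nov 28.
Flight 2 in UTC: 1:47 AM + 7:00 = 8:47 AM on Nov 28.
+5 hours 20 minutes → arrive 2:07 PM UTC on Nov 28.
Flight 2 lands earlier by 2 hours 14 minutes.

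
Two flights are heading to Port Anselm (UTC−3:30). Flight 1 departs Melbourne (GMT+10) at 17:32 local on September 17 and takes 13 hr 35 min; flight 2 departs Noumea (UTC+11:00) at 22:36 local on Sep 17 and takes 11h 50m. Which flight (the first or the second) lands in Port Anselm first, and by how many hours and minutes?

the first, by 2 hours 19 minutes

Flight 1 in UTC: 17:32 − 10:00 = 07:32 on Sep 17.
+13 hours and 35 minutes → arrive 21:07 UTC on Sep 17.
Flight 2 in UTC: 22:36 − 11:00 = 11:36 on Sep 17.
+11 hours and 50 minutes → arrive 23:26 UTC on Sep 17.
Flight 1 lands earlier by 2 hours 19 minutes.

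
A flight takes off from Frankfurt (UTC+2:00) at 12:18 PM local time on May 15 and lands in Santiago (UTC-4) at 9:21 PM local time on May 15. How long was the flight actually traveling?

Santiago is 6:00 behind Frankfurt.
Clock-face elapsed time (ignoring zones) is 9 hours 3 minutes.
Actual elapsed = 9 hours 3 minutes + 6:00 = 15 hours 3 minutes.

15 hours 3 minutes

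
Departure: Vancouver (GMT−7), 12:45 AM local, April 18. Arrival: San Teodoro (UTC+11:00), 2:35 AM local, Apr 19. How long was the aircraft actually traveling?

7 hours 50 minutes

Departure in UTC: 12:45 AM + 7:00 = 7:45 AM on Apr 18.
Arrival in UTC: 2:35 AM − 11:00 = 3:35 PM on Apr 18.
Elapsed = 3:35 PM − 7:45 AM = 7 hours 50 minutes.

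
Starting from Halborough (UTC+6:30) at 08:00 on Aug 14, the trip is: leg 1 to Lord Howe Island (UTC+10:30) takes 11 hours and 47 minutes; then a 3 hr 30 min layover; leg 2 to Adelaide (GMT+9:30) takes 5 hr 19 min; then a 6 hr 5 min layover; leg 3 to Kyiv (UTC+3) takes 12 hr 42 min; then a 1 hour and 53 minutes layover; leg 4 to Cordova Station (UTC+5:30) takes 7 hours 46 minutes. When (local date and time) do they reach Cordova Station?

08:02 on Aug 16

Convert departure to UTC: 08:00 − 6:30 = 01:30 UTC on Aug 14.
Add 11 hours 47 minutes leg 1 → 13:17 UTC.
Add 3 hours 30 minutes layover in Lord Howe Island → 16:47 UTC.
Add 5 hours 19 minutes leg 2 → 22:06 UTC.
Add 6 hours and 5 minutes layover in Adelaide → 04:11 UTC (Aug 15).
Add 12 hours and 42 minutes leg 3 → 16:53 UTC.
Add 1 hour 53 minutes layover in Kyiv → 18:46 UTC.
Add 7 hours 46 minutes leg 4 → 02:32 UTC (Aug 16).
Cordova Station is UTC+5:30, so local arrival = 02:32 + 5:30 = 08:02 on Aug 16.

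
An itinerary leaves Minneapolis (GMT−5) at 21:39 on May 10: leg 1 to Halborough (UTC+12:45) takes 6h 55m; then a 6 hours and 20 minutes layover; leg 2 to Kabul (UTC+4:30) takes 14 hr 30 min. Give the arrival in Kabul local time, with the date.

10:54 on May 12

Convert departure to UTC: 21:39 + 5:00 = 02:39 UTC on May 11.
Add 6 hours 55 minutes leg 1 → 09:34 UTC.
Add 6 hours 20 minutes layover in Halborough → 15:54 UTC.
Add 14 hours 30 minutes leg 2 → 06:24 UTC (May 12).
Kabul is UTC+4:30, so local arrival = 06:24 + 4:30 = 10:54 on May 12.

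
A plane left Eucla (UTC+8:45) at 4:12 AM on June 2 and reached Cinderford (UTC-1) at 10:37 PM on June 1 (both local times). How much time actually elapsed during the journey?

4 hours 10 minutes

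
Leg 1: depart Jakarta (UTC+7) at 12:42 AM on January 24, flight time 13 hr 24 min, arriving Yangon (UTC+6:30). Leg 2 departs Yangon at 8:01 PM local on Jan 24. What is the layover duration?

6 hours 25 minutes

Convert departure to UTC: 12:42 AM − 7:00 = 5:42 PM UTC on Jan 23.
Add 13 hours and 24 minutes flight time → 7:06 AM UTC (Jan 24).
Yangon is UTC+6:30, so local arrival = 7:06 AM + 6:30 = 1:36 PM on Jan 24.
Layover = 8:01 PM − 1:36 PM = 6 hours 25 minutes.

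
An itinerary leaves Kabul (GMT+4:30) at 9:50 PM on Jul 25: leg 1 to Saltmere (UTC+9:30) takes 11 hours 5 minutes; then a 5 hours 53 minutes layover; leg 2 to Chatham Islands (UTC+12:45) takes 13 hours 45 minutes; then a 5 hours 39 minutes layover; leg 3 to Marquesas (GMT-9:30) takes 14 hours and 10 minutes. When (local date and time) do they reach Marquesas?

10:22 AM on July 27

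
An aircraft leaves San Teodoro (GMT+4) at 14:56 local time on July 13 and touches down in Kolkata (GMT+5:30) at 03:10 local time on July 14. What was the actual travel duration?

10 hours 44 minutes

Departure in UTC: 14:56 − 4:00 = 10:56 on Jul 13.
Arrival in UTC: 03:10 − 5:30 = 21:40 on Jul 13.
Elapsed = 21:40 − 10:56 = 10 hours 44 minutes.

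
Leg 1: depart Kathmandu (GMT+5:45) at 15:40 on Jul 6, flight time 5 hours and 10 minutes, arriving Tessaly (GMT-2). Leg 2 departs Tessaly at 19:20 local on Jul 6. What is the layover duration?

Convert departure to UTC: 15:40 − 5:45 = 09:55 UTC on Jul 6.
Add 5 hours 10 minutes flight time → 15:05 UTC.
Tessaly is UTC−2:00, so local arrival = 15:05 − 2:00 = 13:05 on Jul 6.
Layover = 19:20 − 13:05 = 6 hours 15 minutes.

6 hours 15 minutes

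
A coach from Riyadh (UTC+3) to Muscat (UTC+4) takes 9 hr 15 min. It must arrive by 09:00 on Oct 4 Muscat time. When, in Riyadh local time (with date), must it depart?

Target arrival in UTC: 09:00 − 4:00 = 05:00 on Oct 4.
Subtract 9 hours and 15 minutes → departure 19:45 UTC on Oct 3.
Riyadh is UTC+3:00: 19:45 + 3:00 = 22:45 on Oct 3.

22:45 on October 3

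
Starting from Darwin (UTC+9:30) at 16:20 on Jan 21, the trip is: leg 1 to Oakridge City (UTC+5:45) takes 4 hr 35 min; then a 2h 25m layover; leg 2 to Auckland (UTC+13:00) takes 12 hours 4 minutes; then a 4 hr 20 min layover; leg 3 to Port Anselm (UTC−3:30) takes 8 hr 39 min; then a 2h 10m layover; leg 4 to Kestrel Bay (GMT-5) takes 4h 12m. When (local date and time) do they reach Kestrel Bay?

Convert departure to UTC: 16:20 − 9:30 = 06:50 UTC on Jan 21.
Add 4 hours 35 minutes leg 1 → 11:25 UTC.
Add 2 hours and 25 minutes layover in Oakridge City → 13:50 UTC.
Add 12 hours 4 minutes leg 2 → 01:54 UTC (Jan 22).
Add 4 hours 20 minutes layover in Auckland → 06:14 UTC.
Add 8 hours 39 minutes leg 3 → 14:53 UTC.
Add 2 hours and 10 minutes layover in Port Anselm → 17:03 UTC.
Add 4 hours and 12 minutes leg 4 → 21:15 UTC.
Kestrel Bay is UTC−5:00, so local arrival = 21:15 − 5:00 = 16:15 on Jan 22.

16:15 on January 22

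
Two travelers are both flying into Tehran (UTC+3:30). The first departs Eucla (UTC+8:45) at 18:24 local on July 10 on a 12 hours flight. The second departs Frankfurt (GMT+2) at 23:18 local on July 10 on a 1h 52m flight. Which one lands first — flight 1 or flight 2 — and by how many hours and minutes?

the first, by 1 hour 31 minutes

Flight 1 in UTC: 18:24 − 8:45 = 09:39 on Jul 10.
+12 hours → arrive 21:39 UTC on Jul 10.
Flight 2 in UTC: 23:18 − 2:00 = 21:18 on Jul 10.
+1 hour 52 minutes → arrive 23:10 UTC on Jul 10.
Flight 1 lands earlier by 1 hour 31 minutes.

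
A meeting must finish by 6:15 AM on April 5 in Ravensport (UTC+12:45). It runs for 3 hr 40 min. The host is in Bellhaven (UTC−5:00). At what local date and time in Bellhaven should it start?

8:50 AM on Apr 4

Target end time in UTC: 6:15 AM − 12:45 = 5:30 PM on Apr 4.
Subtract 3 hours and 40 minutes → start 1:50 PM UTC on Apr 4.
Bellhaven is UTC−5:00: 1:50 PM − 5:00 = 8:50 AM on Apr 4.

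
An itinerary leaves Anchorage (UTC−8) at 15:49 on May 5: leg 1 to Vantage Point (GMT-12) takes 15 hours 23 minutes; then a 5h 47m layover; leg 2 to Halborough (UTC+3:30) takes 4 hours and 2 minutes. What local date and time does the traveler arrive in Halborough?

Convert departure to UTC: 15:49 + 8:00 = 23:49 UTC on May 5.
Add 15 hours and 23 minutes leg 1 → 15:12 UTC (May 6).
Add 5 hours 47 minutes layover in Vantage Point → 20:59 UTC.
Add 4 hours and 2 minutes leg 2 → 01:01 UTC (May 7).
Halborough is UTC+3:30, so local arrival = 01:01 + 3:30 = 04:31 on May 7.

04:31 on May 7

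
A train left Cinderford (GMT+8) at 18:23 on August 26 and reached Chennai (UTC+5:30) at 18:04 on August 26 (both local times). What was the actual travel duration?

Departure in UTC: 18:23 − 8:00 = 10:23 on Aug 26.
Arrival in UTC: 18:04 − 5:30 = 12:34 on Aug 26.
Elapsed = 12:34 − 10:23 = 2 hours 11 minutes.

2 hours 11 minutes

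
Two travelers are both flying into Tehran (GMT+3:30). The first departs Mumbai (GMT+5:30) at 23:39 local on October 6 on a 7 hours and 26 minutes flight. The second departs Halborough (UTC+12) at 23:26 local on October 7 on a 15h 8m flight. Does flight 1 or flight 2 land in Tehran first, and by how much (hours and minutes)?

Flight 1 in UTC: 23:39 − 5:30 = 18:09 on Oct 6.
+7 hours and 26 minutes → arrive 01:35 UTC on Oct 7.
Flight 2 in UTC: 23:26 − 12:00 = 11:26 on Oct 7.
+15 hours and 8 minutes → arrive 02:34 UTC on Oct 8.
Flight 1 lands earlier by 24 hours 59 minutes.

the first, by 24 hours 59 minutes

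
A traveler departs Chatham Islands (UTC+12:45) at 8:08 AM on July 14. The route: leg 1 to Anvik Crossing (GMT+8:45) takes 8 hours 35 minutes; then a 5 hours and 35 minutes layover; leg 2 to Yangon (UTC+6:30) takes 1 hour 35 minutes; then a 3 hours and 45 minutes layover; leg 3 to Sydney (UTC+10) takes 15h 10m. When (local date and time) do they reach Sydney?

Convert departure to UTC: 8:08 AM − 12:45 = 7:23 PM UTC on Jul 13.
Add 8 hours and 35 minutes leg 1 → 3:58 AM UTC (Jul 14).
Add 5 hours and 35 minutes layover in Anvik Crossing → 9:33 AM UTC.
Add 1 hour 35 minutes leg 2 → 11:08 AM UTC.
Add 3 hours and 45 minutes layover in Yangon → 2:53 PM UTC.
Add 15 hours 10 minutes leg 3 → 6:03 AM UTC (Jul 15).
Sydney is UTC+10:00, so local arrival = 6:03 AM + 10:00 = 4:03 PM on Jul 15.

4:03 PM on July 15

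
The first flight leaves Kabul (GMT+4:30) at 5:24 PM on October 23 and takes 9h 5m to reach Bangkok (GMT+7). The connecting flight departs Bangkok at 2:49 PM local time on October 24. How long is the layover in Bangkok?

Convert departure to UTC: 5:24 PM − 4:30 = 12:54 PM UTC on Oct 23.
Add 9 hours 5 minutes flight time → 9:59 PM UTC.
Bangkok is UTC+7:00, so local arrival = 9:59 PM + 7:00 = 4:59 AM on Oct 24.
Layover = 2:49 PM − 4:59 AM = 9 hours 50 minutes.

9 hours 50 minutes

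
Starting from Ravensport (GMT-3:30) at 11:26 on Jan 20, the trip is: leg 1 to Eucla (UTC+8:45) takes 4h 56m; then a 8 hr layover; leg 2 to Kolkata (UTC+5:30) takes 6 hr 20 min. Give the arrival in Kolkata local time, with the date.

Convert departure to UTC: 11:26 + 3:30 = 14:56 UTC on Jan 20.
Add 4 hours and 56 minutes leg 1 → 19:52 UTC.
Add 8 hours layover in Eucla → 03:52 UTC (Jan 21).
Add 6 hours 20 minutes leg 2 → 10:12 UTC.
Kolkata is UTC+5:30, so local arrival = 10:12 + 5:30 = 15:42 on Jan 21.

15:42 on January 21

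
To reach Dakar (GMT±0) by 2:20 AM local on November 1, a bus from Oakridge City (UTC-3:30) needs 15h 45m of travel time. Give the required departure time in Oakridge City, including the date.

7:05 AM on Oct 31

Target arrival is already UTC: 2:20 AM on Nov 1.
Subtract 15 hours and 45 minutes → departure 10:35 AM UTC on Oct 31.
Oakridge City is UTC−3:30: 10:35 AM − 3:30 = 7:05 AM on Oct 31.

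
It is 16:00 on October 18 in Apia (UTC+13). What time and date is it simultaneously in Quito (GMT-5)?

Quito is 18:00 behind Apia.
Shift by the zone difference: 16:00 − 18:00 = 22:00 on Oct 17 in Quito.

22:00 on Oct 17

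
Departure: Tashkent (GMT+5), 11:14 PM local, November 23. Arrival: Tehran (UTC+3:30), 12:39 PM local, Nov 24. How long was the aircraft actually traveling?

Tehran is 1:30 behind Tashkent.
Clock-face elapsed time (ignoring zones) is 13 hours 25 minutes.
Actual elapsed = 13 hours 25 minutes + 1:30 = 14 hours 55 minutes.

14 hours 55 minutes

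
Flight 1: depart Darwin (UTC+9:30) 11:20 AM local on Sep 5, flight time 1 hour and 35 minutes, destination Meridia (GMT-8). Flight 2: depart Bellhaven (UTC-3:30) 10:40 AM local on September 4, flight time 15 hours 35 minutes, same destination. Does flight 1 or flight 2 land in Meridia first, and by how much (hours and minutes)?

the first, by 2 hours 20 minutes

Flight 1 in UTC: 11:20 AM − 9:30 = 1:50 AM on Sep 5.
+1 hour 35 minutes → arrive 3:25 AM UTC on Sep 5.
Flight 2 in UTC: 10:40 AM + 3:30 = 2:10 PM on Sep 4.
+15 hours 35 minutes → arrive 5:45 AM UTC on Sep 5.
Flight 1 lands earlier by 2 hours 20 minutes.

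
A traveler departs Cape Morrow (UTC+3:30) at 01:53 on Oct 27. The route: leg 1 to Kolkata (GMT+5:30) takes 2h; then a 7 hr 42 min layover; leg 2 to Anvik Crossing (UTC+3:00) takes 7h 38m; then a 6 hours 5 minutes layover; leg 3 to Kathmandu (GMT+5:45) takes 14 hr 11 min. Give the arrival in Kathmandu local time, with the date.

17:44 on October 28

Convert departure to UTC: 01:53 − 3:30 = 22:23 UTC on Oct 26.
Add 2 hours leg 1 → 00:23 UTC (Oct 27).
Add 7 hours 42 minutes layover in Kolkata → 08:05 UTC.
Add 7 hours 38 minutes leg 2 → 15:43 UTC.
Add 6 hours 5 minutes layover in Anvik Crossing → 21:48 UTC.
Add 14 hours and 11 minutes leg 3 → 11:59 UTC (Oct 28).
Kathmandu is UTC+5:45, so local arrival = 11:59 + 5:45 = 17:44 on Oct 28.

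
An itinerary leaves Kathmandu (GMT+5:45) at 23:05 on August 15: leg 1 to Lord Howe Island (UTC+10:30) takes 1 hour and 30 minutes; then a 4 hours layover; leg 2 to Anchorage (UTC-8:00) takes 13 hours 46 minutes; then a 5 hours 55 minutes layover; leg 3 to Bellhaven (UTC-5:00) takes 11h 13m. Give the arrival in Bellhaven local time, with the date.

00:44 on Aug 17

Convert departure to UTC: 23:05 − 5:45 = 17:20 UTC on Aug 15.
Add 1 hour 30 minutes leg 1 → 18:50 UTC.
Add 4 hours layover in Lord Howe Island → 22:50 UTC.
Add 13 hours 46 minutes leg 2 → 12:36 UTC (Aug 16).
Add 5 hours 55 minutes layover in Anchorage → 18:31 UTC.
Add 11 hours and 13 minutes leg 3 → 05:44 UTC (Aug 17).
Bellhaven is UTC−5:00, so local arrival = 05:44 − 5:00 = 00:44 on Aug 17.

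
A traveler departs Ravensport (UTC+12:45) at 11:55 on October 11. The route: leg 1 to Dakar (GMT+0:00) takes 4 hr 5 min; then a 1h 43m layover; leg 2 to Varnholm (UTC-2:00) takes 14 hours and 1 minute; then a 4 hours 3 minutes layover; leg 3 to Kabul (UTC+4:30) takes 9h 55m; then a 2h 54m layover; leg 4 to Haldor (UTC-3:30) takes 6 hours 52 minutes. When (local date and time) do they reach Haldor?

Convert departure to UTC: 11:55 − 12:45 = 23:10 UTC on Oct 10.
Add 4 hours 5 minutes leg 1 → 03:15 UTC (Oct 11).
Add 1 hour and 43 minutes layover in Dakar → 04:58 UTC.
Add 14 hours and 1 minute leg 2 → 18:59 UTC.
Add 4 hours 3 minutes layover in Varnholm → 23:02 UTC.
Add 9 hours 55 minutes leg 3 → 08:57 UTC (Oct 12).
Add 2 hours 54 minutes layover in Kabul → 11:51 UTC.
Add 6 hours and 52 minutes leg 4 → 18:43 UTC.
Haldor is UTC−3:30, so local arrival = 18:43 − 3:30 = 15:13 on Oct 12.

15:13 on Oct 12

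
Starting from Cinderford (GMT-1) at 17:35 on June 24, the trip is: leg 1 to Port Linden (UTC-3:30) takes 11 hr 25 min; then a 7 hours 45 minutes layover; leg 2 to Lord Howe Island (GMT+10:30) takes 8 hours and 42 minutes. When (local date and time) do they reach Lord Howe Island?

Convert departure to UTC: 17:35 + 1:00 = 18:35 UTC on Jun 24.
Add 11 hours and 25 minutes leg 1 → 06:00 UTC (Jun 25).
Add 7 hours 45 minutes layover in Port Linden → 13:45 UTC.
Add 8 hours and 42 minutes leg 2 → 22:27 UTC.
Lord Howe Island is UTC+10:30, so local arrival = 22:27 + 10:30 = 08:57 on Jun 26.

08:57 on June 26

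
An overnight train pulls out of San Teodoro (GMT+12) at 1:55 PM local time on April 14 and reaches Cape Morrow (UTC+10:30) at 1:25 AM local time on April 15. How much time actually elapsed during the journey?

Departure in UTC: 1:55 PM − 12:00 = 1:55 AM on Apr 14.
Arrival in UTC: 1:25 AM − 10:30 = 2:55 PM on Apr 14.
Elapsed = 2:55 PM − 1:55 AM = 13 hours.

13 hours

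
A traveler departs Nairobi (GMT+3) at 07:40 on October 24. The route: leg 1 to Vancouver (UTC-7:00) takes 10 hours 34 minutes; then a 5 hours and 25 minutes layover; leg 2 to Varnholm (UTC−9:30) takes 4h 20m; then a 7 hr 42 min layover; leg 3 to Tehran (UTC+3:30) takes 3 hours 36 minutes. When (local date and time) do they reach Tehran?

Convert departure to UTC: 07:40 − 3:00 = 04:40 UTC on Oct 24.
Add 10 hours and 34 minutes leg 1 → 15:14 UTC.
Add 5 hours 25 minutes layover in Vancouver → 20:39 UTC.
Add 4 hours 20 minutes leg 2 → 00:59 UTC (Oct 25).
Add 7 hours and 42 minutes layover in Varnholm → 08:41 UTC.
Add 3 hours and 36 minutes leg 3 → 12:17 UTC.
Tehran is UTC+3:30, so local arrival = 12:17 + 3:30 = 15:47 on Oct 25.

15:47 on October 25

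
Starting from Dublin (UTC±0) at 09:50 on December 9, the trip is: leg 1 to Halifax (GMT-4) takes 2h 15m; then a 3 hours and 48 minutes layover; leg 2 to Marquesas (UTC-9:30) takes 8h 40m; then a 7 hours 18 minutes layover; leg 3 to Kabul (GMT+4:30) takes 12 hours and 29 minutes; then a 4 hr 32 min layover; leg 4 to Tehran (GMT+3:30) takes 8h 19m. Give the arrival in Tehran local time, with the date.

Dublin is at UTC+0, so departure is already 09:50 UTC on Dec 9.
Add 2 hours 15 minutes leg 1 → 12:05 UTC.
Add 3 hours and 48 minutes layover in Halifax → 15:53 UTC.
Add 8 hours and 40 minutes leg 2 → 00:33 UTC (Dec 10).
Add 7 hours 18 minutes layover in Marquesas → 07:51 UTC.
Add 12 hours 29 minutes leg 3 → 20:20 UTC.
Add 4 hours 32 minutes layover in Kabul → 00:52 UTC (Dec 11).
Add 8 hours and 19 minutes leg 4 → 09:11 UTC.
Tehran is UTC+3:30, so local arrival = 09:11 + 3:30 = 12:41 on Dec 11.

12:41 on December 11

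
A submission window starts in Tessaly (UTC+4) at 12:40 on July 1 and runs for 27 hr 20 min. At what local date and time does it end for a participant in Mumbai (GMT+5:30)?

17:30 on July 2

Convert start to UTC: 12:40 − 4:00 = 08:40 UTC on Jul 1.
Add 27 hours and 20 minutes duration → 12:00 UTC (Jul 2).
Mumbai is UTC+5:30, so local end time = 12:00 + 5:30 = 17:30 on Jul 2.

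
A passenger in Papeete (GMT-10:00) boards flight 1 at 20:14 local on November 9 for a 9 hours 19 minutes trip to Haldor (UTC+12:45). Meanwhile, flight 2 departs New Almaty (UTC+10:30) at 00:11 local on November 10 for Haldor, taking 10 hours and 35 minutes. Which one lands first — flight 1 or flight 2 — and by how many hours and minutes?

the second, by 15 hours 17 minutes

Flight 1 in UTC: 20:14 + 10:00 = 06:14 on Nov 10.
+9 hours and 19 minutes → arrive 15:33 UTC on Nov 10.
Flight 2 in UTC: 00:11 − 10:30 = 13:41 on Nov 9.
+10 hours and 35 minutes → arrive 00:16 UTC on Nov 10.
Flight 2 lands earlier by 15 hours 17 minutes.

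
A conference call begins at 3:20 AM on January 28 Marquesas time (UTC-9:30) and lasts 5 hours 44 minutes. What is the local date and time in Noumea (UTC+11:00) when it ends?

5:34 AM on January 29

Noumea is 20:30 ahead of Marquesas.
After 5 hours 44 minutes it is 9:04 AM in Marquesas.
Shift by the zone difference: 9:04 AM + 20:30 = 5:34 AM on Jan 29 in Noumea.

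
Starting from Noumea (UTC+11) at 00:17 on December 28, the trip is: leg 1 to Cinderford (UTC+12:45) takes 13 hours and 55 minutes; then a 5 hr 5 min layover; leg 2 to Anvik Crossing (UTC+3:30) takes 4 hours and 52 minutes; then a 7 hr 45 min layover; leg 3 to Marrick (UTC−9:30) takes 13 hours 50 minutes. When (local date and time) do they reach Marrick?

Convert departure to UTC: 00:17 − 11:00 = 13:17 UTC on Dec 27.
Add 13 hours 55 minutes leg 1 → 03:12 UTC (Dec 28).
Add 5 hours and 5 minutes layover in Cinderford → 08:17 UTC.
Add 4 hours and 52 minutes leg 2 → 13:09 UTC.
Add 7 hours and 45 minutes layover in Anvik Crossing → 20:54 UTC.
Add 13 hours and 50 minutes leg 3 → 10:44 UTC (Dec 29).
Marrick is UTC−9:30, so local arrival = 10:44 − 9:30 = 01:14 on Dec 29.

01:14 on December 29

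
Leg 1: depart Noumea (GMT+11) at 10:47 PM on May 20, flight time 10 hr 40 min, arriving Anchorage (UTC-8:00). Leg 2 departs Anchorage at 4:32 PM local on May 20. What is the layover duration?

2 hours 5 minutes

Convert departure to UTC: 10:47 PM − 11:00 = 11:47 AM UTC on May 20.
Add 10 hours 40 minutes flight time → 10:27 PM UTC.
Anchorage is UTC−8:00, so local arrival = 10:27 PM − 8:00 = 2:27 PM on May 20.
Layover = 4:32 PM − 2:27 PM = 2 hours 5 minutes.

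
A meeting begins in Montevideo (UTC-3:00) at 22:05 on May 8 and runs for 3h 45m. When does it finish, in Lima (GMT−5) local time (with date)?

23:50 on May 8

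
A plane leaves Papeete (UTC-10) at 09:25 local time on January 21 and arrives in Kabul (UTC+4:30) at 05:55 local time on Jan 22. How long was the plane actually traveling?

6 hours

Kabul is 14:30 ahead of Papeete.
Clock-face elapsed time (ignoring zones) is 20 hours 30 minutes.
Actual elapsed = 20 hours 30 minutes − 14:30 = 6 hours.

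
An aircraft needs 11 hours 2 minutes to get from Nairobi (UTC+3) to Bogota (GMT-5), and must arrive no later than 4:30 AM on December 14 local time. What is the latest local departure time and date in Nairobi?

1:28 AM on December 14

Target arrival in UTC: 4:30 AM + 5:00 = 9:30 AM on Dec 14.
Subtract 11 hours 2 minutes → departure 10:28 PM UTC on Dec 13.
Nairobi is UTC+3:00: 10:28 PM + 3:00 = 1:28 AM on Dec 14.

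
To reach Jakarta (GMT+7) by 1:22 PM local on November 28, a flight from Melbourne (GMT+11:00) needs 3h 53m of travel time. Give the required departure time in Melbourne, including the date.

Target arrival in UTC: 1:22 PM − 7:00 = 6:22 AM on Nov 28.
Subtract 3 hours and 53 minutes → departure 2:29 AM UTC on Nov 28.
Melbourne is UTC+11:00: 2:29 AM + 11:00 = 1:29 PM on Nov 28.

1:29 PM on November 28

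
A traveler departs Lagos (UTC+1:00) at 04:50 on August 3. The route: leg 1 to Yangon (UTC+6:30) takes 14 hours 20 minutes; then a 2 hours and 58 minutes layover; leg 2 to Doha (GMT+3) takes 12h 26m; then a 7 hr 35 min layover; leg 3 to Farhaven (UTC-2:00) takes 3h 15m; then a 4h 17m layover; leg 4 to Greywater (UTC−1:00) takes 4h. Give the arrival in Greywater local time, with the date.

Convert departure to UTC: 04:50 − 1:00 = 03:50 UTC on Aug 3.
Add 14 hours 20 minutes leg 1 → 18:10 UTC.
Add 2 hours and 58 minutes layover in Yangon → 21:08 UTC.
Add 12 hours and 26 minutes leg 2 → 09:34 UTC (Aug 4).
Add 7 hours and 35 minutes layover in Doha → 17:09 UTC.
Add 3 hours and 15 minutes leg 3 → 20:24 UTC.
Add 4 hours and 17 minutes layover in Farhaven → 00:41 UTC (Aug 5).
Add 4 hours leg 4 → 04:41 UTC.
Greywater is UTC−1:00, so local arrival = 04:41 − 1:00 = 03:41 on Aug 5.

03:41 on August 5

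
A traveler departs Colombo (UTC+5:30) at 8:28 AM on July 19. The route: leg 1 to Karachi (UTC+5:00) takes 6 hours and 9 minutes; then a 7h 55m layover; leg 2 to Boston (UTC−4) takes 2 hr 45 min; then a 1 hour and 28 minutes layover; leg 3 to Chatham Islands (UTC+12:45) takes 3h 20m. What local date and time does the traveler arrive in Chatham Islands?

1:20 PM on Jul 20

Convert departure to UTC: 8:28 AM − 5:30 = 2:58 AM UTC on Jul 19.
Add 6 hours and 9 minutes leg 1 → 9:07 AM UTC.
Add 7 hours 55 minutes layover in Karachi → 5:02 PM UTC.
Add 2 hours 45 minutes leg 2 → 7:47 PM UTC.
Add 1 hour 28 minutes layover in Boston → 9:15 PM UTC.
Add 3 hours 20 minutes leg 3 → 12:35 AM UTC (Jul 20).
Chatham Islands is UTC+12:45, so local arrival = 12:35 AM + 12:45 = 1:20 PM on Jul 20.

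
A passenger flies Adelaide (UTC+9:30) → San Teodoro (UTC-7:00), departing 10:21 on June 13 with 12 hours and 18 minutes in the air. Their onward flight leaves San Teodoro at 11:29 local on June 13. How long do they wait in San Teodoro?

Convert departure to UTC: 10:21 − 9:30 = 00:51 UTC on Jun 13.
Add 12 hours 18 minutes flight time → 13:09 UTC.
San Teodoro is UTC−7:00, so local arrival = 13:09 − 7:00 = 06:09 on Jun 13.
Layover = 11:29 − 06:09 = 5 hours 20 minutes.

5 hours 20 minutes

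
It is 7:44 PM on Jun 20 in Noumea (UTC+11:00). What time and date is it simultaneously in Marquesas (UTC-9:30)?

11:14 PM on Jun 19

In UTC: 7:44 PM − 11:00 = 8:44 AM on Jun 20.
Marquesas is UTC−9:30: 8:44 AM − 9:30 = 11:14 PM on Jun 19.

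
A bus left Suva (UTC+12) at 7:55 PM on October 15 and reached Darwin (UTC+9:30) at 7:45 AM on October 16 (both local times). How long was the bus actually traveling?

14 hours 20 minutes

Departure in UTC: 7:55 PM − 12:00 = 7:55 AM on Oct 15.
Arrival in UTC: 7:45 AM − 9:30 = 10:15 PM on Oct 15.
Elapsed = 10:15 PM − 7:55 AM = 14 hours 20 minutes.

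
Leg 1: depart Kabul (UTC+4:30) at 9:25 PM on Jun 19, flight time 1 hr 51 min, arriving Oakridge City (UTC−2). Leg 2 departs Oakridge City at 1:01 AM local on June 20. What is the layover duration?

8 hours 15 minutes

Convert departure to UTC: 9:25 PM − 4:30 = 4:55 PM UTC on Jun 19.
Add 1 hour and 51 minutes flight time → 6:46 PM UTC.
Oakridge City is UTC−2:00, so local arrival = 6:46 PM − 2:00 = 4:46 PM on Jun 19.
Layover = 1:01 AM − 4:46 PM (+1 day) = 8 hours 15 minutes.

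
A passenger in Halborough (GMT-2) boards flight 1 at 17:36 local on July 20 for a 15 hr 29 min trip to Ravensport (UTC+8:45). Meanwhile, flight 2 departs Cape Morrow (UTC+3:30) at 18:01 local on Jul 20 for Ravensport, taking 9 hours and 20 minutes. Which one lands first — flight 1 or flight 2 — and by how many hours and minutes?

Flight 1 in UTC: 17:36 + 2:00 = 19:36 on Jul 20.
+15 hours 29 minutes → arrive 11:05 UTC on Jul 21.
Flight 2 in UTC: 18:01 − 3:30 = 14:31 on Jul 20.
+9 hours and 20 minutes → arrive 23:51 UTC on Jul 20.
Flight 2 lands earlier by 11 hours 14 minutes.

the second, by 11 hours 14 minutes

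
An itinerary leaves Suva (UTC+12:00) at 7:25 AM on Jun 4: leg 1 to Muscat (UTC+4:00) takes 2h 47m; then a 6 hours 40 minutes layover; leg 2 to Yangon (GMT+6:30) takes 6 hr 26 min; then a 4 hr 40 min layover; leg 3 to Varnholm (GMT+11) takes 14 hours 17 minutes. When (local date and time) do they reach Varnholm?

5:15 PM on June 5

Convert departure to UTC: 7:25 AM − 12:00 = 7:25 PM UTC on Jun 3.
Add 2 hours 47 minutes leg 1 → 10:12 PM UTC.
Add 6 hours 40 minutes layover in Muscat → 4:52 AM UTC (Jun 4).
Add 6 hours 26 minutes leg 2 → 11:18 AM UTC.
Add 4 hours and 40 minutes layover in Yangon → 3:58 PM UTC.
Add 14 hours and 17 minutes leg 3 → 6:15 AM UTC (Jun 5).
Varnholm is UTC+11:00, so local arrival = 6:15 AM + 11:00 = 5:15 PM on Jun 5.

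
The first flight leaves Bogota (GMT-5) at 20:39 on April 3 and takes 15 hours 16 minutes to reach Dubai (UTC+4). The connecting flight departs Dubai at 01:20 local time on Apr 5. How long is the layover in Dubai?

4 hours 25 minutes

Convert departure to UTC: 20:39 + 5:00 = 01:39 UTC on Apr 4.
Add 15 hours 16 minutes flight time → 16:55 UTC.
Dubai is UTC+4:00, so local arrival = 16:55 + 4:00 = 20:55 on Apr 4.
Layover = 01:20 − 20:55 (+1 day) = 4 hours 25 minutes.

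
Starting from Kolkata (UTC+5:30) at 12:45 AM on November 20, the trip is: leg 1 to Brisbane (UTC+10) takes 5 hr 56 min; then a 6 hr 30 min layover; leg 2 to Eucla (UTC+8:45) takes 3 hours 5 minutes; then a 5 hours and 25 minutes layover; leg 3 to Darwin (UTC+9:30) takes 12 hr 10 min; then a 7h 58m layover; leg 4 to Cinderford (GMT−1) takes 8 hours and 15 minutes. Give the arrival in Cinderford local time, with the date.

7:34 PM on Nov 21

Convert departure to UTC: 12:45 AM − 5:30 = 7:15 PM UTC on Nov 19.
Add 5 hours 56 minutes leg 1 → 1:11 AM UTC (Nov 20).
Add 6 hours 30 minutes layover in Brisbane → 7:41 AM UTC.
Add 3 hours and 5 minutes leg 2 → 10:46 AM UTC.
Add 5 hours 25 minutes layover in Eucla → 4:11 PM UTC.
Add 12 hours 10 minutes leg 3 → 4:21 AM UTC (Nov 21).
Add 7 hours 58 minutes layover in Darwin → 12:19 PM UTC.
Add 8 hours 15 minutes leg 4 → 8:34 PM UTC.
Cinderford is UTC−1:00, so local arrival = 8:34 PM − 1:00 = 7:34 PM on Nov 21.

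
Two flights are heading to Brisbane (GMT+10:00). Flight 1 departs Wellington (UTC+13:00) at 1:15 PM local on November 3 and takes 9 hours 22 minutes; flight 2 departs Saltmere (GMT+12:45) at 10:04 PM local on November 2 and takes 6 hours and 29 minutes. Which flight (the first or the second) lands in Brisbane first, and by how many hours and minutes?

Flight 1 in UTC: 1:15 PM − 13:00 = 12:15 AM on Nov 3.
+9 hours and 22 minutes → arrive 9:37 AM UTC on Nov 3.
Flight 2 in UTC: 10:04 PM − 12:45 = 9:19 AM on Nov 2.
+6 hours and 29 minutes → arrive 3:48 PM UTC on Nov 2.
Flight 2 lands earlier by 17 hours 49 minutes.

the second, by 17 hours 49 minutes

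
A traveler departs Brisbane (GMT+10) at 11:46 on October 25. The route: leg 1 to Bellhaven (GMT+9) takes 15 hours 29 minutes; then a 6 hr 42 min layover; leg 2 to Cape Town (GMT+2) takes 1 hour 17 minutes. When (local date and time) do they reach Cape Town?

03:14 on Oct 26

Convert departure to UTC: 11:46 − 10:00 = 01:46 UTC on Oct 25.
Add 15 hours and 29 minutes leg 1 → 17:15 UTC.
Add 6 hours and 42 minutes layover in Bellhaven → 23:57 UTC.
Add 1 hour 17 minutes leg 2 → 01:14 UTC (Oct 26).
Cape Town is UTC+2:00, so local arrival = 01:14 + 2:00 = 03:14 on Oct 26.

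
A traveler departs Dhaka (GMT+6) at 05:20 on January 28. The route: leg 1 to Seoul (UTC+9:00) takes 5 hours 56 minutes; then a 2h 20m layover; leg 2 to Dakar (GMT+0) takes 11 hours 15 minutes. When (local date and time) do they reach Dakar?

18:51 on Jan 28

Convert departure to UTC: 05:20 − 6:00 = 23:20 UTC on Jan 27.
Add 5 hours and 56 minutes leg 1 → 05:16 UTC (Jan 28).
Add 2 hours and 20 minutes layover in Seoul → 07:36 UTC.
Add 11 hours 15 minutes leg 2 → 18:51 UTC.
Dakar is UTC+0, so local arrival is the same: 18:51 on Jan 28.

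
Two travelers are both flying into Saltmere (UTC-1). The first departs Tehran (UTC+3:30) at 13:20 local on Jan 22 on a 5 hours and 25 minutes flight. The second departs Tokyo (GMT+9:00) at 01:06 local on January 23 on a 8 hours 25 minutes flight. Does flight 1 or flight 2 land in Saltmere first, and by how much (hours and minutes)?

the first, by 9 hours 16 minutes

Flight 1 in UTC: 13:20 − 3:30 = 09:50 on Jan 22.
+5 hours and 25 minutes → arrive 15:15 UTC on Jan 22.
Flight 2 in UTC: 01:06 − 9:00 = 16:06 on Jan 22.
+8 hours and 25 minutes → arrive 00:31 UTC on Jan 23.
Flight 1 lands earlier by 9 hours 16 minutes.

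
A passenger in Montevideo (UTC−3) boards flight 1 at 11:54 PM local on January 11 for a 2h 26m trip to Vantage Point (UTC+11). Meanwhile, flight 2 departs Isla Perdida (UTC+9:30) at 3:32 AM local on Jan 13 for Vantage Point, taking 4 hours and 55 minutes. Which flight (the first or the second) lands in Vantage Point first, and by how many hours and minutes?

Flight 1 in UTC: 11:54 PM + 3:00 = 2:54 AM on Jan 12.
+2 hours and 26 minutes → arrive 5:20 AM UTC on Jan 12.
Flight 2 in UTC: 3:32 AM − 9:30 = 6:02 PM on Jan 12.
+4 hours and 55 minutes → arrive 10:57 PM UTC on Jan 12.
Flight 1 lands earlier by 17 hours 37 minutes.

the first, by 17 hours 37 minutes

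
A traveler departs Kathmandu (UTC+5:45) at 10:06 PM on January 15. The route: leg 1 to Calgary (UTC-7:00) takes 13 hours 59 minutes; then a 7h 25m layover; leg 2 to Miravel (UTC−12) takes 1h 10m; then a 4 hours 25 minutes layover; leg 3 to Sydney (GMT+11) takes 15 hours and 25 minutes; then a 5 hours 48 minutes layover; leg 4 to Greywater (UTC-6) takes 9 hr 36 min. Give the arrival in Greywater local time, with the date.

Convert departure to UTC: 10:06 PM − 5:45 = 4:21 PM UTC on Jan 15.
Add 13 hours 59 minutes leg 1 → 6:20 AM UTC (Jan 16).
Add 7 hours 25 minutes layover in Calgary → 1:45 PM UTC.
Add 1 hour and 10 minutes leg 2 → 2:55 PM UTC.
Add 4 hours and 25 minutes layover in Miravel → 7:20 PM UTC.
Add 15 hours 25 minutes leg 3 → 10:45 AM UTC (Jan 17).
Add 5 hours and 48 minutes layover in Sydney → 4:33 PM UTC.
Add 9 hours and 36 minutes leg 4 → 2:09 AM UTC (Jan 18).
Greywater is UTC−6:00, so local arrival = 2:09 AM − 6:00 = 8:09 PM on Jan 17.

8:09 PM on Jan 17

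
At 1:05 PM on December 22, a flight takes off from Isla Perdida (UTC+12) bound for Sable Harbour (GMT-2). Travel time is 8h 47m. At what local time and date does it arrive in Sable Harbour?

Sable Harbour is 14:00 behind Isla Perdida.
After 8 hours and 47 minutes it is 9:52 PM in Isla Perdida.
Shift by the zone difference: 9:52 PM − 14:00 = 7:52 AM on Dec 22 in Sable Harbour.

7:52 AM on Dec 22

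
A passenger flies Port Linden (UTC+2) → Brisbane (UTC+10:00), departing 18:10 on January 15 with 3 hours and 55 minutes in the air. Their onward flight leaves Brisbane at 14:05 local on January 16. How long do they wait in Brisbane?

8 hours

Convert departure to UTC: 18:10 − 2:00 = 16:10 UTC on Jan 15.
Add 3 hours 55 minutes flight time → 20:05 UTC.
Brisbane is UTC+10:00, so local arrival = 20:05 + 10:00 = 06:05 on Jan 16.
Layover = 14:05 − 06:05 = 8 hours.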